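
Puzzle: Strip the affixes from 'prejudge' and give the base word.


Remove prefix 'pre' from 'prejudge' to get root 'judge'.

judge


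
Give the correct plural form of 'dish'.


Apply rule: Add -es (sibilant/fricative ending). 'dish' becomes 'dishes'.

dishes


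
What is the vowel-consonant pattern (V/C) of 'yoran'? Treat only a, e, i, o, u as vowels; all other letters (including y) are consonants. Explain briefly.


Letter mapping: y = C, o = V, r = C, a = V, n = C.

CVCVC


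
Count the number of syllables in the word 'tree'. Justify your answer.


Break 'tree' into syllables: tree -> tree = 1 syllable

1 syllable


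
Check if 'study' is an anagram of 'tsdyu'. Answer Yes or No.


Sorted letters of 'study': 'dstuy'
Sorted letters of 'tsdyu': 'dstuy'
They match.

Yes


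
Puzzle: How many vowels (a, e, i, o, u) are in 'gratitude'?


Vowels in 'gratitude': a, i, u, e = 4 vowels.

4


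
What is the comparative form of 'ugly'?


Apply comparative formation (consonant + y: change y to i, add -er): 'ugly' -> 'uglier'.

uglier


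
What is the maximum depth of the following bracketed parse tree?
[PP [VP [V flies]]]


Count bracket nesting levels:
'[' at pos 0: depth = 1
'[' at pos 4: depth = 2
'[' at pos 8: depth = 3
Maximum depth reached: 3

3


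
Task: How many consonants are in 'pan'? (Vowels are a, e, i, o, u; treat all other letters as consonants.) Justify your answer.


Consonants in 'pan': p, n = 2 consonants.

2


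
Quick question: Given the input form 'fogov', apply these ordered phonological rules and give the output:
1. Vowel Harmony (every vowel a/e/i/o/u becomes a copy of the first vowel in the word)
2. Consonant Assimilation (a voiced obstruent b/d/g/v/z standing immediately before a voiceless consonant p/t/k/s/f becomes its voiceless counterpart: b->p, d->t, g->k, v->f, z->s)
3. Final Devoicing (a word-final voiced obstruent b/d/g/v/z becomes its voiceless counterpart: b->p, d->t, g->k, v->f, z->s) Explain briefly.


Starting form: 'fogov'
Rule 1: Vowel Harmony: all vowels already match. No change.
Rule 2: Consonant Assimilation: no voiced obstruent (b/d/g/v/z) stands immediately before a voiceless consonant (p/t/k/s/f). No change.
Rule 3: Final Devoicing: word-final voiced obstruent 'v' becomes voiceless 'f'. 'fogov' -> 'fogof'
Final form: 'fogof'

fogof


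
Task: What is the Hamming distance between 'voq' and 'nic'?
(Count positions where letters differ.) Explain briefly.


Alignment:
Position 1: 'v' vs 'n' = DIFFER
Position 2: 'o' vs 'i' = DIFFER
Position 3: 'q' vs 'c' = DIFFER
Total differences: 3

3


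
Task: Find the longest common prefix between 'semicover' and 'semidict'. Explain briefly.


Compare from the start: 4 characters match: 'semi'. Mismatch at position 5: 'c' vs 'd'.

semi


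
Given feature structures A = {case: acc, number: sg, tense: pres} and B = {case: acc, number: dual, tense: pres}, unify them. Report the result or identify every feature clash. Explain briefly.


Compare features:
case: A=acc vs B=acc -> unified: acc
number: A=sg vs B=dual -> CLASH
tense: A=pres vs B=pres -> unified: pres
Clash detected on feature 'number' (sg vs dual); unification fails.

CLASH on 'number' (sg vs dual)


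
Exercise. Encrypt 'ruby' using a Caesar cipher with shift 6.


Shift each letter by 6: r -> x, u -> a, b -> h, y -> e. Result: 'xahe'.

xahe


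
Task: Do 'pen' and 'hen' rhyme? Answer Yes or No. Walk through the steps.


Rime (stressed vowel + following sounds) of 'pen': -en = /ɛn/
Rime of 'hen': -en = /ɛn/
/ɛn/ and /ɛn/ are the same ending sound, so the words rhyme.

Yes


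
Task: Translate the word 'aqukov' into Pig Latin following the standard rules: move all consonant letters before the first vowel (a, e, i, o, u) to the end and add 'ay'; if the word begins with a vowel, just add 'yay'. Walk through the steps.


'aqukov' starts with a vowel, so add 'yay': 'aqukovyay'.

aqukovyay


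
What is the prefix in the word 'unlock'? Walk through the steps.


The word 'unlock' = 'un' (prefix) + 'lock' (root). The prefix is 'un'.

un


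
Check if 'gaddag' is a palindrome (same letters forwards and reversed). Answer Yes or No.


Forward: 'gaddag'
Reversed: 'gaddag'
They are identical.

Yes


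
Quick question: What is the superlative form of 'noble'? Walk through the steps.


Apply superlative formation (ends in e: add -st): 'noble' -> 'noblest'.

noblest


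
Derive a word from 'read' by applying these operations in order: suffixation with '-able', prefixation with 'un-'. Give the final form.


Step 1: Add suffix '-able' to 'read' = 'readable'
Step 2: Add prefix 'un-' to 'readable' = 'unreadable'

unreadable


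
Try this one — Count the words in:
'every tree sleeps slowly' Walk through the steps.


Split into words: every | tree | sleeps | slowly = 4 words.

4


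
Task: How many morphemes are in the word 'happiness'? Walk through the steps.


Decomposition: happy (root) + -ness (suffix) = 2 morpheme(s)

2 morphemes


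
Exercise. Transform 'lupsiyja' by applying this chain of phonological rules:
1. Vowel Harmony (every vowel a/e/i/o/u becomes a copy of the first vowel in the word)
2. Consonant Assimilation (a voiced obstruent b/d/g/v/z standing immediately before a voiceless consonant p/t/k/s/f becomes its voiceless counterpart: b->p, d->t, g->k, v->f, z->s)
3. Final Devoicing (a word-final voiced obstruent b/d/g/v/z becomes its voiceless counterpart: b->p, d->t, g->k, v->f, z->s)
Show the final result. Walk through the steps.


Starting form: 'lupsiyja'
Rule 1: Vowel Harmony: all vowels become 'u' (matching first vowel). 'lupsiyja' -> 'lupsuyju'
Rule 2: Consonant Assimilation: no voiced obstruent (b/d/g/v/z) stands immediately before a voiceless consonant (p/t/k/s/f). No change.
Rule 3: Final Devoicing: the word ends in the vowel 'u', not a consonant. No change.
Final form: 'lupsuyju'

lupsuyju


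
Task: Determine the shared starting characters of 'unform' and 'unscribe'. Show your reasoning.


Compare from the start: 2 characters match: 'un'. Mismatch at position 3: 'f' vs 's'.

un


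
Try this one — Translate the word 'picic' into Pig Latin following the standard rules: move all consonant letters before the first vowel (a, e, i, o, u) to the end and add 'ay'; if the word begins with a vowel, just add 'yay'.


'picic': move consonant cluster 'p' to end and add 'ay': 'icicpay'.

icicpay


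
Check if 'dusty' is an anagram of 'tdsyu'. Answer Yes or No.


Sorted letters of 'dusty': 'dstuy'
Sorted letters of 'tdsyu': 'dstuy'
They match.

Yes


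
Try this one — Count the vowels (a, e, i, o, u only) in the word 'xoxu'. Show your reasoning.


Vowels in 'xoxu': o, u = 2 vowels.

2


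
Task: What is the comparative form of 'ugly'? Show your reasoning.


Apply comparative formation (consonant + y: change y to i, add -er): 'ugly' -> 'uglier'.

uglier


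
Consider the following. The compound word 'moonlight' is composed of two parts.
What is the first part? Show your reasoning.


Split 'moonlight' into 'moon' + 'light'. The first part is 'moon'.

moon


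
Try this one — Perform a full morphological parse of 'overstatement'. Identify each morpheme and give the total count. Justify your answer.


Step 1: Identify prefix: 'over' (meaning: excessively)
Step 2: Identify root: 'state'
Step 3: Identify suffix(es): 'ment'
Decomposition: over- (prefix: excessively) + state (root) + -ment (suffix: action/result)
Total morphemes: 3

3 morphemes (over- (prefix: excessively) + state (root) + -ment (suffix: action/result))


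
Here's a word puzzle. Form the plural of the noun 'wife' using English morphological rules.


Apply rule: Change -fe to -ves. 'wife' becomes 'wives'.

wives


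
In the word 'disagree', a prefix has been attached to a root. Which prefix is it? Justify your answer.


The word 'disagree' = 'dis' (prefix) + 'agree' (root). The prefix is 'dis'.

dis


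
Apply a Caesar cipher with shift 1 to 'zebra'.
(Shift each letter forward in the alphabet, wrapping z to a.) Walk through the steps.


Shift each letter by 1: z -> a, e -> f, b -> c, r -> s, a -> b. Result: 'afcsb'.

afcsb


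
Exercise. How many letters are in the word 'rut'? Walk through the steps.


Spell out 'rut' and number each letter: r(1), u(2), t(3). Total: 3 letters.

3


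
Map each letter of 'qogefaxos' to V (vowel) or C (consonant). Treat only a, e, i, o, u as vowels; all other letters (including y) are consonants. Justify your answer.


Letter mapping: q = C, o = V, g = C, e = V, f = C, a = V, x = C, o = V, s = C.

CVCVCVCVC


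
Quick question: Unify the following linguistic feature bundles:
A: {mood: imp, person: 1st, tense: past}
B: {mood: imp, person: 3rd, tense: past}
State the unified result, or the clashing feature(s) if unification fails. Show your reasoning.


Compare features:
mood: A=imp vs B=imp -> unified: imp
person: A=1st vs B=3rd -> CLASH
tense: A=past vs B=past -> unified: past
Clash detected on feature 'person' (1st vs 3rd); unification fails.

CLASH on 'person' (1st vs 3rd)


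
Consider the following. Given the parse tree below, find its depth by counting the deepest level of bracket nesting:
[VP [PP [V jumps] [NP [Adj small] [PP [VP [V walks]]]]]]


Count bracket nesting levels:
'[' at pos 0: depth = 1
'[' at pos 4: depth = 2
'[' at pos 8: depth = 3
'[' at pos 18: depth = 3
'[' at pos 22: depth = 4
'[' at pos 34: depth = 4
'[' at pos 38: depth = 5
'[' at pos 42: depth = 6
Maximum depth reached: 6

6


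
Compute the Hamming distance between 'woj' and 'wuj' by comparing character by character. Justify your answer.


Alignment:
Position 1: 'w' vs 'w' = match
Position 2: 'o' vs 'u' = DIFFER
Position 3: 'j' vs 'j' = match
Total differences: 1

1


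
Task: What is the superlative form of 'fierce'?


Apply superlative formation (ends in e: add -st): 'fierce' -> 'fiercest'.

fiercest


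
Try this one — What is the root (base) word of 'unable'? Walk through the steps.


Remove prefix 'un' from 'unable' to get root 'able'.

able


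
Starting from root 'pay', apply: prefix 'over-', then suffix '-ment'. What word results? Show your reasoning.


Step 1: Add prefix 'over-' to 'pay' = 'overpay'
Step 2: Add suffix '-ment' to 'overpay' = 'overpayment'

overpayment


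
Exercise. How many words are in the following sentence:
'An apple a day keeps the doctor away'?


Split into words: An | apple | a | day | keeps | the | doctor | away = 8 words.

8


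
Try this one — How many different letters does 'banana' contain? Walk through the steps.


Unique letters in 'banana': {a, b, n} = 3 distinct letters.

3


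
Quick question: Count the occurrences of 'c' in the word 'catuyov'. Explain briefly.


Letter 'c' in 'catuyov': found at position(s) 1 = 1 occurrence(s).

1


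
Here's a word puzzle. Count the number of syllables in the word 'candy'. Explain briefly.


Break 'candy' into syllables: can-dy -> can | dy = 2 syllables

2 syllables


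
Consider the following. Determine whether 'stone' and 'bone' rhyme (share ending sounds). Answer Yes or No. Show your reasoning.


Rime (stressed vowel + following sounds) of 'stone': -one = /oʊn/
Rime of 'bone': -one = /oʊn/
/oʊn/ and /oʊn/ are the same ending sound, so the words rhyme.

Yes


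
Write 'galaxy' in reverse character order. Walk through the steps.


Reverse 'galaxy' character by character: 'yxalag'.

yxalag


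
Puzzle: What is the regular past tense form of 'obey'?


Apply rule: Add -ed. 'obey' becomes 'obeyed'.

obeyed


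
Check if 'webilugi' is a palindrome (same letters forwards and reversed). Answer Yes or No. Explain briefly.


Forward: 'webilugi'
Reversed: 'igulibew'
They differ.

No


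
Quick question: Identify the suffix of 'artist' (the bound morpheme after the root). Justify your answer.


The word 'artist' = 'art' (root) + '-ist' (suffix). The suffix is '-ist'.

ist


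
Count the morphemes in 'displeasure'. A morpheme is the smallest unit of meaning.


Decomposition: dis- (prefix) + please (root) + -ure (suffix) = 3 morpheme(s)

3 morphemes


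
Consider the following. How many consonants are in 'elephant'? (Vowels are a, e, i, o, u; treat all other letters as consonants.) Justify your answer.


Consonants in 'elephant': l, p, h, n, t = 5 consonants.

5


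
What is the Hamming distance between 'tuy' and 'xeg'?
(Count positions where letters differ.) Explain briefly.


Alignment:
Position 1: 't' vs 'x' = DIFFER
Position 2: 'u' vs 'e' = DIFFER
Position 3: 'y' vs 'g' = DIFFER
Total differences: 3

3


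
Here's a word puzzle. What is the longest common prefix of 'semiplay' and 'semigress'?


Compare from the start: 4 characters match: 'semi'. Mismatch at position 5: 'p' vs 'g'.

semi


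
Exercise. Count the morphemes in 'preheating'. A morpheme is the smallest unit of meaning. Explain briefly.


Decomposition: pre- (prefix) + heat (root) + -ing (suffix) = 3 morpheme(s)

3 morphemes


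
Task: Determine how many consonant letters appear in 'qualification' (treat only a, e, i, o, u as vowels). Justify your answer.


Consonants in 'qualification': q, l, f, c, t, n = 6 consonants.

6


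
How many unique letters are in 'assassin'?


Unique letters in 'assassin': {a, i, n, s} = 4 distinct letters.

4


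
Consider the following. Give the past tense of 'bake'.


Apply rule: Add -d (word ends in -e). 'bake' becomes 'baked'.

baked


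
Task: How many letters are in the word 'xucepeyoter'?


Spell out 'xucepeyoter' and number each letter: x(1), u(2), c(3), e(4), p(5), e(6), y(7), o(8), t(9), e(10), r(11). Total: 11 letters.

11


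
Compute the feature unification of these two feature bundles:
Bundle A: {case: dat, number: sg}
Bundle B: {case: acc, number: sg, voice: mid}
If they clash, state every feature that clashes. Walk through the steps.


Compare features:
case: A=dat vs B=acc -> CLASH
number: A=sg vs B=sg -> unified: sg
voice: A=_ vs B=mid -> unified: mid
Clash detected on feature 'case' (dat vs acc); unification fails.

CLASH on 'case' (dat vs acc)


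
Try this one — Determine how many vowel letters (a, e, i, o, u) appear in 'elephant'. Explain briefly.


Vowels in 'elephant': e, e, a = 3 vowels.

3


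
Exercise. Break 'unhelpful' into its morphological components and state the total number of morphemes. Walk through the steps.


Step 1: Identify prefix: 'un' (meaning: not/reverse)
Step 2: Identify root: 'help'
Step 3: Identify suffix(es): 'ful'
Decomposition: un- (prefix: not/reverse) + help (root) + -ful (suffix: full of)
Total morphemes: 3

3 morphemes (un- (prefix: not/reverse) + help (root) + -ful (suffix: full of))


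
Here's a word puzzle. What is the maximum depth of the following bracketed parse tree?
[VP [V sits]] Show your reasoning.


Count bracket nesting levels:
'[' at pos 0: depth = 1
'[' at pos 4: depth = 2
Maximum depth reached: 2

2


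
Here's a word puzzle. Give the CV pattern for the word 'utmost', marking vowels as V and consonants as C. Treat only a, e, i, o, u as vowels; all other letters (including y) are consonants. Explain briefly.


Letter mapping: u = V, t = C, m = C, o = V, s = C, t = C.

VCCVCC


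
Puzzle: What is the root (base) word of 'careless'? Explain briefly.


Remove suffix '-less' from 'careless' to get root 'care'.

care


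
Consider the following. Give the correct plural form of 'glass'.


Apply rule: Add -es (sibilant/fricative ending). 'glass' becomes 'glasses'.

glasses


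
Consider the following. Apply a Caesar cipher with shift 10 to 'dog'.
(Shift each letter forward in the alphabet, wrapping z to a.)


Shift each letter by 10: d -> n, o -> y, g -> q. Result: 'nyq'.

nyq


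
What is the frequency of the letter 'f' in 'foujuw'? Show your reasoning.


Letter 'f' in 'foujuw': found at position(s) 1 = 1 occurrence(s).

1


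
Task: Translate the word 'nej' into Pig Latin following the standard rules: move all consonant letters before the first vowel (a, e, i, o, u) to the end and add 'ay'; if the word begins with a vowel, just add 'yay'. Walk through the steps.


'nej': move consonant cluster 'n' to end and add 'ay': 'ejnay'.

ejnay


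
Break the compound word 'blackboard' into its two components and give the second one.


Split 'blackboard' into 'black' + 'board'. The second part is 'board'.

board


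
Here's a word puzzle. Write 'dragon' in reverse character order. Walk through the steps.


Reverse 'dragon' character by character: 'nogard'.

nogard


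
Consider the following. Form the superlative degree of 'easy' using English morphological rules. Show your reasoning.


Apply superlative formation (consonant + y: change y to i, add -est): 'easy' -> 'easiest'.

easiest


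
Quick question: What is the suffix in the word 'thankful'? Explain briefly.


The word 'thankful' = 'thank' (root) + '-ful' (suffix). The suffix is '-ful'.

ful


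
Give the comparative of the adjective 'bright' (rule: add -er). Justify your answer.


Apply comparative formation (add -er): 'bright' -> 'brighter'.

brighter


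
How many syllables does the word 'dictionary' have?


Break 'dictionary' into syllables: dic-tion-ar-y -> dic | tion | ar | y = 4 syllables

4 syllables


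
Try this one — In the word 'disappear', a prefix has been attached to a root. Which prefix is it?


The word 'disappear' = 'dis' (prefix) + 'appear' (root). The prefix is 'dis'.

dis


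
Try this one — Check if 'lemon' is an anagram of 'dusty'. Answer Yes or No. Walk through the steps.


Sorted letters of 'lemon': 'elmno'
Sorted letters of 'dusty': 'dstuy'
They do not match.

No


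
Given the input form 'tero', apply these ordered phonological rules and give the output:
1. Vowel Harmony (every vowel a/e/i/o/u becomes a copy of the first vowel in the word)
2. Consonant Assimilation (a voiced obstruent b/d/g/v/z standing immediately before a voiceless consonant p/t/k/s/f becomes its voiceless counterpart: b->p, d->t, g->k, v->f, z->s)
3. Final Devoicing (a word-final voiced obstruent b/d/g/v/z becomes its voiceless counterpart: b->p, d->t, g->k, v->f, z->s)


Starting form: 'tero'
Rule 1: Vowel Harmony: all vowels become 'e' (matching first vowel). 'tero' -> 'tere'
Rule 2: Consonant Assimilation: no voiced obstruent (b/d/g/v/z) stands immediately before a voiceless consonant (p/t/k/s/f). No change.
Rule 3: Final Devoicing: the word ends in the vowel 'e', not a consonant. No change.
Final form: 'tere'

tere


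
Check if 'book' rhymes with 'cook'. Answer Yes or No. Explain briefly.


Rime (stressed vowel + following sounds) of 'book': -ook = /ʊk/
Rime of 'cook': -ook = /ʊk/
/ʊk/ and /ʊk/ are the same ending sound, so the words rhyme.

Yes


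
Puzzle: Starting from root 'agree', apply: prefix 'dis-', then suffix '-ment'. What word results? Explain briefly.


Step 1: Add prefix 'dis-' to 'agree' = 'disagree'
Step 2: Add suffix '-ment' to 'disagree' = 'disagreement'

disagreement


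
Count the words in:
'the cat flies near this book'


Split into words: the | cat | flies | near | this | book = 6 words.

6


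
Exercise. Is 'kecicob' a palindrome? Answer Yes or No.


Forward: 'kecicob'
Reversed: 'bocicek'
They differ.

No


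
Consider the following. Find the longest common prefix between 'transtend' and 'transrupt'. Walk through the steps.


Compare from the start: 5 characters match: 'trans'. Mismatch at position 6: 't' vs 'r'.

trans


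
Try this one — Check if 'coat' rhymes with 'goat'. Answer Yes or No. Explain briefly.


Rime (stressed vowel + following sounds) of 'coat': -oat = /oʊt/
Rime of 'goat': -oat = /oʊt/
/oʊt/ and /oʊt/ are the same ending sound, so the words rhyme.

Yes


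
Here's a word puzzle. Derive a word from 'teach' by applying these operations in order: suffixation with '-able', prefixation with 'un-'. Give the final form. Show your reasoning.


Step 1: Add suffix '-able' to 'teach' = 'teachable'
Step 2: Add prefix 'un-' to 'teachable' = 'unteachable'

unteachable


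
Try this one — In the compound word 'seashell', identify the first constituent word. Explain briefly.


Split 'seashell' into 'sea' + 'shell'. The first part is 'sea'.

sea


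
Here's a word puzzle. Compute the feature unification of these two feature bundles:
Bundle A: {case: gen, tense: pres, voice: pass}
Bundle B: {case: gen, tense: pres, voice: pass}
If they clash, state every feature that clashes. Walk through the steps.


Compare features:
case: A=gen vs B=gen -> unified: gen
tense: A=pres vs B=pres -> unified: pres
voice: A=pass vs B=pass -> unified: pass
No clashes found.

Unified: {case: gen, tense: pres, voice: pass}


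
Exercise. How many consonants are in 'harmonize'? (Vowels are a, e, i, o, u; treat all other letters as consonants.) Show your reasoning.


Consonants in 'harmonize': h, r, m, n, z = 5 consonants.

5


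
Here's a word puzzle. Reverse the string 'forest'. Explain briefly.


Reverse 'forest' character by character: 'tserof'.

tserof


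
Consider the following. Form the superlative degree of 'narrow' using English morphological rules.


Apply superlative formation (add -est): 'narrow' -> 'narrowest'.

narrowest


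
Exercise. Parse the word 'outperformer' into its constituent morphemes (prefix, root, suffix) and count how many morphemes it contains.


Step 1: Identify prefix: 'out' (meaning: surpass)
Step 2: Identify root: 'perform'
Step 3: Identify suffix(es): 'er'
Decomposition: out- (prefix: surpass) + perform (root) + -er (suffix: one who)
Total morphemes: 3

3 morphemes (out- (prefix: surpass) + perform (root) + -er (suffix: one who))


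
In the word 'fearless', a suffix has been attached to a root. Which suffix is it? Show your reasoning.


The word 'fearless' = 'fear' (root) + '-less' (suffix). The suffix is '-less'.

less


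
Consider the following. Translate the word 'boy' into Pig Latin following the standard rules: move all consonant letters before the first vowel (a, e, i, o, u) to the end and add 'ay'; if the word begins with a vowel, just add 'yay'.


'boy': move consonant cluster 'b' to end and add 'ay': 'oybay'.

oybay


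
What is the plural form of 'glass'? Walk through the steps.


Apply rule: Add -es (sibilant/fricative ending). 'glass' becomes 'glasses'.

glasses


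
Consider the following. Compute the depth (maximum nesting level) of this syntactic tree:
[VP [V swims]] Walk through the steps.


Count bracket nesting levels:
'[' at pos 0: depth = 1
'[' at pos 4: depth = 2
Maximum depth reached: 2

2


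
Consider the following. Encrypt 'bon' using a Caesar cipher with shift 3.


Shift each letter by 3: b -> e, o -> r, n -> q. Result: 'erq'.

erq


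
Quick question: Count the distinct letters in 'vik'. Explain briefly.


Unique letters in 'vik': {i, k, v} = 3 distinct letters.

3


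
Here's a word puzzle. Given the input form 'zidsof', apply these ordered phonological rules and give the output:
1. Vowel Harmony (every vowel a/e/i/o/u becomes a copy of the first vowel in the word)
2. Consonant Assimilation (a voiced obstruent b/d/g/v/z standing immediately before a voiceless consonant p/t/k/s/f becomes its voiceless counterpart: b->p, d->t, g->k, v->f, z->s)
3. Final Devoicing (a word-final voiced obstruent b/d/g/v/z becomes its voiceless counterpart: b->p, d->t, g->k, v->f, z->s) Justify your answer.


Starting form: 'zidsof'
Rule 1: Vowel Harmony: all vowels become 'i' (matching first vowel). 'zidsof' -> 'zidsif'
Rule 2: Consonant Assimilation: voiced obstruent before voiceless consonant becomes voiceless ('ds' -> 'ts'). 'zidsif' -> 'zitsif'
Rule 3: Final Devoicing: final consonant 'f' is not one of the voiced obstruents b/d/g/v/z. No change.
Final form: 'zitsif'

zitsif


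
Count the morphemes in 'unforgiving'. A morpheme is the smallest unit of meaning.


Decomposition: un- (prefix) + forgive (root) + -ing (suffix) = 3 morpheme(s)

3 morphemes


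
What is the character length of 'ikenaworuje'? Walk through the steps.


Spell out 'ikenaworuje' and number each letter: i(1), k(2), e(3), n(4), a(5), w(6), o(7), r(8), u(9), j(10), e(11). Total: 11 letters.

11


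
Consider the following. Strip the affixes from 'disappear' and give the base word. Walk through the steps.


Remove prefix 'dis' from 'disappear' to get root 'appear'.

appear


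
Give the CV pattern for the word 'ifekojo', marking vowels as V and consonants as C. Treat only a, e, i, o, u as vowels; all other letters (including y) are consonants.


Letter mapping: i = V, f = C, e = V, k = C, o = V, j = C, o = V.

VCVCVCV


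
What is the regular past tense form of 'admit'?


Apply rule: Double final consonant and add -ed. 'admit' becomes 'admitted'.

admitted


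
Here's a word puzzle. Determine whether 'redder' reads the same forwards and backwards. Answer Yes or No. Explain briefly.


Forward: 'redder'
Reversed: 'redder'
They are identical.

Yes


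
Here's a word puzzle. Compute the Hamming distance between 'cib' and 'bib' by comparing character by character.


Alignment:
Position 1: 'c' vs 'b' = DIFFER
Position 2: 'i' vs 'i' = match
Position 3: 'b' vs 'b' = match
Total differences: 1

1


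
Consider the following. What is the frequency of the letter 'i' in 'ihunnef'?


Letter 'i' in 'ihunnef': found at position(s) 1 = 1 occurrence(s).

1


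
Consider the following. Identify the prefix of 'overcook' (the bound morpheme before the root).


The word 'overcook' = 'over' (prefix) + 'cook' (root). The prefix is 'over'.

over


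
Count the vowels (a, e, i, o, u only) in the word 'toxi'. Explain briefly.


Vowels in 'toxi': o, i = 2 vowels.

2


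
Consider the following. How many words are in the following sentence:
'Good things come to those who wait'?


Split into words: Good | things | come | to | those | who | wait = 7 words.

7


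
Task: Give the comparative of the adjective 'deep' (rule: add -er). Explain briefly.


Apply comparative formation (add -er): 'deep' -> 'deeper'.

deeper


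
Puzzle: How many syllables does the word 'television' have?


Break 'television' into syllables: tel-e-vi-sion -> tel | e | vi | sion = 4 syllables

4 syllables


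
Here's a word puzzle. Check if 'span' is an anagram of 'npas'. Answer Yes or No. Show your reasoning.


Sorted letters of 'span': 'anps'
Sorted letters of 'npas': 'anps'
They match.

Yes


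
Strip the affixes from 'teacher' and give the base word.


Remove suffix '-er' from 'teacher' to get root 'teach'.

teach


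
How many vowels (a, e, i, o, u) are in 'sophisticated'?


Vowels in 'sophisticated': o, i, i, a, e = 5 vowels.

5


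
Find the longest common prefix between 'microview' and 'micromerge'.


Compare from the start: 5 characters match: 'micro'. Mismatch at position 6: 'v' vs 'm'.

micro


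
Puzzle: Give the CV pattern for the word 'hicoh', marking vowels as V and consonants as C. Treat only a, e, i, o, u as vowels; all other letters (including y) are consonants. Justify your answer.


Letter mapping: h = C, i = V, c = C, o = V, h = C.

CVCVC


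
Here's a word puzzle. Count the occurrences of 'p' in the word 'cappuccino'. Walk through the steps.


Letter 'p' in 'cappuccino': found at position(s) 3, 4 = 2 occurrence(s).

2


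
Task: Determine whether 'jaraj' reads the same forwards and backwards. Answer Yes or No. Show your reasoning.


Forward: 'jaraj'
Reversed: 'jaraj'
They are identical.

Yes


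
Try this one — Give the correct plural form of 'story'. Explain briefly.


Apply rule: Change -y to -ies (consonant + y). 'story' becomes 'stories'.

stories


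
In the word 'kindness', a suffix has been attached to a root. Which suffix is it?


The word 'kindness' = 'kind' (root) + '-ness' (suffix). The suffix is '-ness'.

ness


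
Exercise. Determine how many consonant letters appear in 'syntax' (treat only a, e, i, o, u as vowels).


Consonants in 'syntax': s, y, n, t, x = 5 consonants.

5


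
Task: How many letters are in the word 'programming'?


Spell out 'programming' and number each letter: p(1), r(2), o(3), g(4), r(5), a(6), m(7), m(8), i(9), n(10), g(11). Total: 11 letters.

11


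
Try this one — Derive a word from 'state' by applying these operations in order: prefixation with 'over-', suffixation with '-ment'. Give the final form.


Step 1: Add prefix 'over-' to 'state' = 'overstate'
Step 2: Add suffix '-ment' to 'overstate' = 'overstatement'

overstatement


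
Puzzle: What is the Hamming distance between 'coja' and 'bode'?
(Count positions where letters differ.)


Alignment:
Position 1: 'c' vs 'b' = DIFFER
Position 2: 'o' vs 'o' = match
Position 3: 'j' vs 'd' = DIFFER
Position 4: 'a' vs 'e' = DIFFER
Total differences: 3

3


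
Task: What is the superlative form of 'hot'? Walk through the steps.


Apply superlative formation (double final consonant, add -est): 'hot' -> 'hottest'.

hottest


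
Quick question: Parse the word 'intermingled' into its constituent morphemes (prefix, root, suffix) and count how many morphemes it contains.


Step 1: Identify prefix: 'inter' (meaning: between)
Step 2: Identify root: 'mingle'
Step 3: Identify suffix(es): 'ed'
Decomposition: inter- (prefix: between) + mingle (root) + -ed (suffix: past)
Total morphemes: 3

3 morphemes (inter- (prefix: between) + mingle (root) + -ed (suffix: past))


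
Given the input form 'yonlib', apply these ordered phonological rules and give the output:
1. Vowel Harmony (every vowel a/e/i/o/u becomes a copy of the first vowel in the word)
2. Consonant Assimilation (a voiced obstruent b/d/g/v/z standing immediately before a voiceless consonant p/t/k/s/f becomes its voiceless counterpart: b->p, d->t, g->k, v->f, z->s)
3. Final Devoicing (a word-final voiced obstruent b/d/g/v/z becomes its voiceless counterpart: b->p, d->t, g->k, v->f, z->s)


Starting form: 'yonlib'
Rule 1: Vowel Harmony: all vowels become 'o' (matching first vowel). 'yonlib' -> 'yonlob'
Rule 2: Consonant Assimilation: no voiced obstruent (b/d/g/v/z) stands immediately before a voiceless consonant (p/t/k/s/f). No change.
Rule 3: Final Devoicing: word-final voiced obstruent 'b' becomes voiceless 'p'. 'yonlob' -> 'yonlop'
Final form: 'yonlop'

yonlop


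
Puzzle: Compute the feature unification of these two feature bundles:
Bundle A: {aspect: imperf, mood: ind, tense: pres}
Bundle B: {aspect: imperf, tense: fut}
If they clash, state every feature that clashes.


Compare features:
aspect: A=imperf vs B=imperf -> unified: imperf
mood: A=ind vs B=_ -> unified: ind
tense: A=pres vs B=fut -> CLASH
Clash detected on feature 'tense' (pres vs fut); unification fails.

CLASH on 'tense' (pres vs fut)


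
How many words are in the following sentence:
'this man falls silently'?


Split into words: this | man | falls | silently = 4 words.

4


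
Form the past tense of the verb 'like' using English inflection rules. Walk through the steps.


Apply rule: Add -d (word ends in -e). 'like' becomes 'liked'.

liked


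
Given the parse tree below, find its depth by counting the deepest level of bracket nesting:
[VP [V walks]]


Count bracket nesting levels:
'[' at pos 0: depth = 1
'[' at pos 4: depth = 2
Maximum depth reached: 2

2


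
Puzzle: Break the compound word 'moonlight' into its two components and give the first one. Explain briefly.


Split 'moonlight' into 'moon' + 'light'. The first part is 'moon'.

moon


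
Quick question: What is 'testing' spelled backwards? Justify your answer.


Reverse 'testing' character by character: 'gnitset'.

gnitset


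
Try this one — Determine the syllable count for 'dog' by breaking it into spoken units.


Break 'dog' into syllables: dog -> dog = 1 syllable

1 syllable


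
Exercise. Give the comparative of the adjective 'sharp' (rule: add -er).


Apply comparative formation (add -er): 'sharp' -> 'sharper'.

sharper


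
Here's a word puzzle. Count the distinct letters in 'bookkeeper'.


Unique letters in 'bookkeeper': {b, e, k, o, p, r} = 6 distinct letters.

6


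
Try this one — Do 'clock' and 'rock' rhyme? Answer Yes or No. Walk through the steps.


Rime (stressed vowel + following sounds) of 'clock': -ock = /ɒk/
Rime of 'rock': -ock = /ɒk/
/ɒk/ and /ɒk/ are the same ending sound, so the words rhyme.

Yes


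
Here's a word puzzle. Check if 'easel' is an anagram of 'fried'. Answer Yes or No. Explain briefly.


Sorted letters of 'easel': 'aeels'
Sorted letters of 'fried': 'defir'
They do not match.

No


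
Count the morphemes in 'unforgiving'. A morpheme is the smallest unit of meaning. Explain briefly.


Decomposition: un- (prefix) + forgive (root) + -ing (suffix) = 3 morpheme(s)

3 morphemes


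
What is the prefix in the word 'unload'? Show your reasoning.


The word 'unload' = 'un' (prefix) + 'load' (root). The prefix is 'un'.

un


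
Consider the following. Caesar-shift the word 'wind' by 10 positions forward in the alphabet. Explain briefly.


Shift each letter by 10: w -> g, i -> s, n -> x, d -> n. Result: 'gsxn'.

gsxn


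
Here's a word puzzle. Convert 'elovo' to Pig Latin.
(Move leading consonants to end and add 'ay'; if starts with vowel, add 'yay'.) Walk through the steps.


'elovo' starts with a vowel, so add 'yay': 'elovoyay'.

elovoyay


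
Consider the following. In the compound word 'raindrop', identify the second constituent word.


Split 'raindrop' into 'rain' + 'drop'. The second part is 'drop'.

drop


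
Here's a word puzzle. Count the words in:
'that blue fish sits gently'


Split into words: that | blue | fish | sits | gently = 5 words.

5


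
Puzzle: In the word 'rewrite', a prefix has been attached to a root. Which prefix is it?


The word 'rewrite' = 're' (prefix) + 'write' (root). The prefix is 're'.

re


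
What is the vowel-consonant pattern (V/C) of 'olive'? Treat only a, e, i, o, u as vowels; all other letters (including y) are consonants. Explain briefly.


Letter mapping: o = V, l = C, i = V, v = C, e = V.

VCVCV


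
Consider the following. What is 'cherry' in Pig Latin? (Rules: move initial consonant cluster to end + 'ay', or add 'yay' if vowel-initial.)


'cherry': move consonant cluster 'ch' to end and add 'ay': 'errychay'.

errychay


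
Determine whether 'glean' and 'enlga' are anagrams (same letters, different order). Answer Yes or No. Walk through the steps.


Sorted letters of 'glean': 'aegln'
Sorted letters of 'enlga': 'aegln'
They match.

Yes


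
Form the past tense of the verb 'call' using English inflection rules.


Apply rule: Add -ed. 'call' becomes 'called'.

called


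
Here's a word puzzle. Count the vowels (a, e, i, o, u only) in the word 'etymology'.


Vowels in 'etymology': e, o, o = 3 vowels.

3


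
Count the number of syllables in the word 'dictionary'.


Break 'dictionary' into syllables: dic-tion-ar-y -> dic | tion | ar | y = 4 syllables

4 syllables


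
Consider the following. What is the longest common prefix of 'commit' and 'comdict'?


Compare from the start: 3 characters match: 'com'. Mismatch at position 4: 'm' vs 'd'.

com


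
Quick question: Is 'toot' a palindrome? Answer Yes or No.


Forward: 'toot'
Reversed: 'toot'
They are identical.

Yes


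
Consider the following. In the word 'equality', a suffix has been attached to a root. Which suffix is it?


The word 'equality' = 'equal' (root) + '-ity' (suffix). The suffix is '-ity'.

ity


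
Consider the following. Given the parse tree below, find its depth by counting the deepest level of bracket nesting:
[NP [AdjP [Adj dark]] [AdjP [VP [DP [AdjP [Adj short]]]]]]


Count bracket nesting levels:
'[' at pos 0: depth = 1
'[' at pos 4: depth = 2
'[' at pos 10: depth = 3
'[' at pos 22: depth = 2
'[' at pos 28: depth = 3
'[' at pos 32: depth = 4
'[' at pos 36: depth = 5
'[' at pos 42: depth = 6
Maximum depth reached: 6

6


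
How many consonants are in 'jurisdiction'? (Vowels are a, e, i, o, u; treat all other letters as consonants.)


Consonants in 'jurisdiction': j, r, s, d, c, t, n = 7 consonants.

7


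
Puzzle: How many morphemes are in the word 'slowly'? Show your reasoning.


Decomposition: slow (root) + -ly (suffix) = 2 morpheme(s)

2 morphemes


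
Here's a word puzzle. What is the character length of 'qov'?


Spell out 'qov' and number each letter: q(1), o(2), v(3). Total: 3 letters.

3


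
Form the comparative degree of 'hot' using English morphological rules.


Apply comparative formation (double final consonant, add -er): 'hot' -> 'hotter'.

hotter


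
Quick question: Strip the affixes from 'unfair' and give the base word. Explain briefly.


Remove prefix 'un' from 'unfair' to get root 'fair'.

fair


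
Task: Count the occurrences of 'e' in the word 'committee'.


Letter 'e' in 'committee': found at position(s) 8, 9 = 2 occurrence(s).

2


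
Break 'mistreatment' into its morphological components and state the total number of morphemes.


Step 1: Identify prefix: 'mis' (meaning: wrongly)
Step 2: Identify root: 'treat'
Step 3: Identify suffix(es): 'ment'
Decomposition: mis- (prefix: wrongly) + treat (root) + -ment (suffix: action/result)
Total morphemes: 3

3 morphemes (mis- (prefix: wrongly) + treat (root) + -ment (suffix: action/result))


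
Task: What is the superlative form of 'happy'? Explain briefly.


Apply superlative formation (consonant + y: change y to i, add -est): 'happy' -> 'happiest'.

happiest


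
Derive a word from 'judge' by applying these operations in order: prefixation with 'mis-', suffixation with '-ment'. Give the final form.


Step 1: Add prefix 'mis-' to 'judge' = 'misjudge'
Step 2: Add suffix '-ment' to 'misjudge' = 'misjudgment'

misjudgment


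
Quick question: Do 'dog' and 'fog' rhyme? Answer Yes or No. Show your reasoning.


Rime (stressed vowel + following sounds) of 'dog': -og = /ɒg/
Rime of 'fog': -og = /ɒg/
/ɒg/ and /ɒg/ are the same ending sound, so the words rhyme.

Yes


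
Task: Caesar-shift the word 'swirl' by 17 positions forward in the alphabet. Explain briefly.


Shift each letter by 17: s -> j, w -> n, i -> z, r -> i, l -> c. Result: 'jnzic'.

jnzic


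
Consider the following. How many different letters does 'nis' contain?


Unique letters in 'nis': {i, n, s} = 3 distinct letters.

3


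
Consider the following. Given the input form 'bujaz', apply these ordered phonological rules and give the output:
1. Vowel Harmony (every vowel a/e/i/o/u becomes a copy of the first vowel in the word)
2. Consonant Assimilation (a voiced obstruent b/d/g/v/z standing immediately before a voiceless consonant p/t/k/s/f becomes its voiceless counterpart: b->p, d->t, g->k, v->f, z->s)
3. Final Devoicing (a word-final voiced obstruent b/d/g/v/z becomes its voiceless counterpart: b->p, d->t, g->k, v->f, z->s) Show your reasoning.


Starting form: 'bujaz'
Rule 1: Vowel Harmony: all vowels become 'u' (matching first vowel). 'bujaz' -> 'bujuz'
Rule 2: Consonant Assimilation: no voiced obstruent (b/d/g/v/z) stands immediately before a voiceless consonant (p/t/k/s/f). No change.
Rule 3: Final Devoicing: word-final voiced obstruent 'z' becomes voiceless 's'. 'bujuz' -> 'bujus'
Final form: 'bujus'

bujus


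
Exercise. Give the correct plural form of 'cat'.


Apply rule: Add -s. 'cat' becomes 'cats'.

cats


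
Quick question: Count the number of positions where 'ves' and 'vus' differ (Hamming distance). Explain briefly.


Alignment:
Position 1: 'v' vs 'v' = match
Position 2: 'e' vs 'u' = DIFFER
Position 3: 's' vs 's' = match
Total differences: 1

1
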